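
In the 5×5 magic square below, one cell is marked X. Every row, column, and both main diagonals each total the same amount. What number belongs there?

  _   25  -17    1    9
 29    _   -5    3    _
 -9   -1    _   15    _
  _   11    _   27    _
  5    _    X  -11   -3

Column 4 is complete and sums to 35; that is the magic constant.
Row 1: 25 + (-17) + 1 + 9 + ? = 35, so (1,1) = 17.
Using column 1: 17 + 29 + (-9) + 5 + ? → (4,1) = 35 − 42 = -7.
The remaining cell in anti-diagonal is (3,3) = 35 − 28 = 7.
The remaining cell in row 3 is (3,5) = 35 − 12 = 23.
Main diagonal must total 35; the given cells sum to 48, so (2,2) = -13.
Row 2 needs 35; the known cells sum to 14, so (2,5) = 21.
Column 2 must total 35; the given cells sum to 22, so (5,2) = 13.
The remaining cell in column 5 is (4,5) = 35 − 50 = -15.
Row 4 needs 35; the known cells sum to 16, so (4,3) = 19.
Row 5 needs 35; the known cells sum to 4, so (5,3) = 31.

31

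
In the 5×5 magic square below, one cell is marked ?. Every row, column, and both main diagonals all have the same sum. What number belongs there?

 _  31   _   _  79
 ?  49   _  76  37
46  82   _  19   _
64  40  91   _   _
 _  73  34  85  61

Column 2 is complete and sums to 275; that is the magic constant.
Using row 5: 73 + 34 + 85 + 61 + ? → (5,1) = 275 − 253 = 22.
Using anti-diagonal: 79 + 76 + 40 + 22 + ? → (3,3) = 275 − 217 = 58.
Using row 3: 46 + 82 + 58 + 19 + ? → (3,5) = 275 − 205 = 70.
The remaining cell in column 5 is (4,5) = 275 − 247 = 28.
Row 4 must total 275; the given cells sum to 223, so (4,4) = 52.
Column 4 must total 275; the given cells sum to 232, so (1,4) = 43.
Main diagonal: 49 + 58 + 52 + 61 + ? = 275, so (1,1) = 55.
From row 1, 275 − (55 + 31 + 43 + 79) gives (1,3) = 67.
Column 1 needs 275; the known cells sum to 187, so (2,1) = 88.

88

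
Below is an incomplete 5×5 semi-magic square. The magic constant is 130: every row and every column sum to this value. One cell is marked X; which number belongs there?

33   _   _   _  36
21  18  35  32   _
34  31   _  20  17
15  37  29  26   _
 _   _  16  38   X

From row 2, 130 − (21 + 18 + 35 + 32) gives (2,5) = 24.
The remaining cell in row 3 is (3,3) = 130 − 102 = 28.
Row 4 must total 130; the given cells sum to 107, so (4,5) = 23.
Column 1: 33 + 21 + 34 + 15 + ? = 130, so (5,1) = 27.
Column 3 must total 130; the given cells sum to 108, so (1,3) = 22.
The remaining cell in column 4 is (1,4) = 130 − 116 = 14.
Column 5 must total 130; the given cells sum to 100, so (5,5) = 30.

30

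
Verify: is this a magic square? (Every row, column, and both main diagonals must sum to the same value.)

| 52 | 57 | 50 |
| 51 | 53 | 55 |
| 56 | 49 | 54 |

Yes

Row 1: 52 + 57 + 50 = 159.
Row 2: 51 + 53 + 55 = 159.
Row 3: 56 + 49 + 54 = 159.
Column 1: 52 + 51 + 56 = 159.
Column 2: 57 + 53 + 49 = 159.
Column 3: 50 + 55 + 54 = 159.
Main diagonal: 52 + 53 + 54 = 159.
Anti-diagonal: 50 + 53 + 56 = 159.
All lines sum to 159.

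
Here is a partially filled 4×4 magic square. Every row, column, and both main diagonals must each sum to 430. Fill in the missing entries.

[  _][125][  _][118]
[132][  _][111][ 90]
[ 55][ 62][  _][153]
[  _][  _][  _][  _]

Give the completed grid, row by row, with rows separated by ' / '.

Using row 2: 132 + 111 + 90 + ? → (2,2) = 430 − 333 = 97.
Using row 3: 55 + 62 + 153 + ? → (3,3) = 430 − 270 = 160.
From column 2, 430 − (125 + 97 + 62) gives (4,2) = 146.
Column 4: 118 + 90 + 153 + ? = 430, so (4,4) = 69.
Main diagonal must total 430; the given cells sum to 326, so (1,1) = 104.
Using anti-diagonal: 118 + 111 + 62 + ? → (4,1) = 430 − 291 = 139.
Using row 1: 104 + 125 + 118 + ? → (1,3) = 430 − 347 = 83.
Row 4 must total 430; the given cells sum to 354, so (4,3) = 76.

104 125 83 118 / 132 97 111 90 / 55 62 160 153 / 139 146 76 69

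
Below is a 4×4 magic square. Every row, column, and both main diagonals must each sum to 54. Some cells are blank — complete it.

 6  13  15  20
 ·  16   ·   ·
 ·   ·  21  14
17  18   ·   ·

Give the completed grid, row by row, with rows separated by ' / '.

6 13 15 20 / 19 16 10 9 / 12 7 21 14 / 17 18 8 11

From column 2, 54 − (13 + 16 + 18) gives (3,2) = 7.
Main diagonal needs 54; the known cells sum to 43, so (4,4) = 11.
Anti-diagonal must total 54; the given cells sum to 44, so (2,3) = 10.
The remaining cell in row 3 is (3,1) = 54 − 42 = 12.
Using row 4: 17 + 18 + 11 + ? → (4,3) = 54 − 46 = 8.
From column 1, 54 − (6 + 12 + 17) gives (2,1) = 19.
Column 4: 20 + 14 + 11 + ? = 54, so (2,4) = 9.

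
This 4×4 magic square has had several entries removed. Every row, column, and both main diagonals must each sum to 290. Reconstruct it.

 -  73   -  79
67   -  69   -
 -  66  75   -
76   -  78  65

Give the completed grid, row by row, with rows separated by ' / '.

70 73 68 79 / 67 80 69 74 / 77 66 75 72 / 76 71 78 65

Row 4 needs 290; the known cells sum to 219, so (4,2) = 71.
Using column 2: 73 + 66 + 71 + ? → (2,2) = 290 − 210 = 80.
Column 3 needs 290; the known cells sum to 222, so (1,3) = 68.
Main diagonal needs 290; the known cells sum to 220, so (1,1) = 70.
Row 2 needs 290; the known cells sum to 216, so (2,4) = 74.
Using column 1: 70 + 67 + 76 + ? → (3,1) = 290 − 213 = 77.
Column 4 needs 290; the known cells sum to 218, so (3,4) = 72.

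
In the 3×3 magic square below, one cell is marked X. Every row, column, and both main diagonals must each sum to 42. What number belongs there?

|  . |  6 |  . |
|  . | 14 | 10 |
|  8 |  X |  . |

22

Row 2 needs 42; the known cells sum to 24, so (2,1) = 18.
The remaining cell in column 1 is (1,1) = 42 − 26 = 16.
Column 2: 6 + 14 + ? = 42, so (3,2) = 22.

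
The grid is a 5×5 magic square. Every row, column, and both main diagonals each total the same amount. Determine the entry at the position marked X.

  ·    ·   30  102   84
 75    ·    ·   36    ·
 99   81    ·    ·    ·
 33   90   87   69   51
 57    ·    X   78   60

96

Row 4 is complete and sums to 330; that is the magic constant.
Column 1: 75 + 99 + 33 + 57 + ? = 330, so (1,1) = 66.
The remaining cell in column 4 is (3,4) = 330 − 285 = 45.
Anti-diagonal must total 330; the given cells sum to 267, so (3,3) = 63.
Using row 1: 66 + 30 + 102 + 84 + ? → (1,2) = 330 − 282 = 48.
Row 3 must total 330; the given cells sum to 288, so (3,5) = 42.
The remaining cell in column 5 is (2,5) = 330 − 237 = 93.
Main diagonal must total 330; the given cells sum to 258, so (2,2) = 72.
From row 2, 330 − (75 + 72 + 36 + 93) gives (2,3) = 54.
Column 2: 48 + 72 + 81 + 90 + ? = 330, so (5,2) = 39.
The remaining cell in column 3 is (5,3) = 330 − 234 = 96.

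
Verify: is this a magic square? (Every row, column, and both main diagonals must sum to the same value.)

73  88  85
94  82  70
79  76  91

Row 1: 73 + 88 + 85 = 246.
Row 2: 94 + 82 + 70 = 246.
Row 3: 79 + 76 + 91 = 246.
Column 1: 73 + 94 + 79 = 246.
Column 2: 88 + 82 + 76 = 246.
Column 3: 85 + 70 + 91 = 246.
Main diagonal: 73 + 82 + 91 = 246.
Anti-diagonal: 85 + 82 + 79 = 246.
All lines sum to 246.

Yes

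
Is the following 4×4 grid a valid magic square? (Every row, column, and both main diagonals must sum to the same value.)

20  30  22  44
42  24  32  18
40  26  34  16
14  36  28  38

Row 1: 20 + 30 + 22 + 44 = 116.
Row 2: 42 + 24 + 32 + 18 = 116.
Row 3: 40 + 26 + 34 + 16 = 116.
Row 4: 14 + 36 + 28 + 38 = 116.
Column 1: 20 + 42 + 40 + 14 = 116.
Column 2: 30 + 24 + 26 + 36 = 116.
Column 3: 22 + 32 + 34 + 28 = 116.
Column 4: 44 + 18 + 16 + 38 = 116.
Main diagonal: 20 + 24 + 34 + 38 = 116.
Anti-diagonal: 44 + 32 + 26 + 14 = 116.
All lines sum to 116.

Yes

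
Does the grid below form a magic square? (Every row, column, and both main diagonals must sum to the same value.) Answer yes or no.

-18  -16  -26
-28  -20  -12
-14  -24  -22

Yes

Row 1: -18 + (-16) + (-26) = -60.
Row 2: -28 + (-20) + (-12) = -60.
Row 3: -14 + (-24) + (-22) = -60.
Column 1: -18 + (-28) + (-14) = -60.
Column 2: -16 + (-20) + (-24) = -60.
Column 3: -26 + (-12) + (-22) = -60.
Main diagonal: -18 + (-20) + (-22) = -60.
Anti-diagonal: -26 + (-20) + (-14) = -60.
All lines sum to -60.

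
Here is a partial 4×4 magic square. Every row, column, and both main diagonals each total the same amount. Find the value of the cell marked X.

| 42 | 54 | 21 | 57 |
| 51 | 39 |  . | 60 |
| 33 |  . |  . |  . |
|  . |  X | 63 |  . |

36

Row 1 is complete and sums to 174; that is the magic constant.
Using row 2: 51 + 39 + 60 + ? → (2,3) = 174 − 150 = 24.
The remaining cell in column 1 is (4,1) = 174 − 126 = 48.
Using column 3: 21 + 24 + 63 + ? → (3,3) = 174 − 108 = 66.
From main diagonal, 174 − (42 + 39 + 66) gives (4,4) = 27.
Using anti-diagonal: 57 + 24 + 48 + ? → (3,2) = 174 − 129 = 45.
Row 3 must total 174; the given cells sum to 144, so (3,4) = 30.
The remaining cell in row 4 is (4,2) = 174 − 138 = 36.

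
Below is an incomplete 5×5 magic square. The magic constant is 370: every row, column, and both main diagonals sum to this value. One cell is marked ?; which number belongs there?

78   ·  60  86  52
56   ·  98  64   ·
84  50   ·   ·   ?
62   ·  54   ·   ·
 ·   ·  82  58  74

68

The remaining cell in row 1 is (1,2) = 370 − 276 = 94.
Column 1: 78 + 56 + 84 + 62 + ? = 370, so (5,1) = 90.
Using column 3: 60 + 98 + 54 + 82 + ? → (3,3) = 370 − 294 = 76.
Anti-diagonal needs 370; the known cells sum to 282, so (4,2) = 88.
The remaining cell in row 5 is (5,2) = 370 − 304 = 66.
Column 2 must total 370; the given cells sum to 298, so (2,2) = 72.
From main diagonal, 370 − (78 + 72 + 76 + 74) gives (4,4) = 70.
Row 2 needs 370; the known cells sum to 290, so (2,5) = 80.
Row 4: 62 + 88 + 54 + 70 + ? = 370, so (4,5) = 96.
Using column 4: 86 + 64 + 70 + 58 + ? → (3,4) = 370 − 278 = 92.
The remaining cell in column 5 is (3,5) = 370 − 302 = 68.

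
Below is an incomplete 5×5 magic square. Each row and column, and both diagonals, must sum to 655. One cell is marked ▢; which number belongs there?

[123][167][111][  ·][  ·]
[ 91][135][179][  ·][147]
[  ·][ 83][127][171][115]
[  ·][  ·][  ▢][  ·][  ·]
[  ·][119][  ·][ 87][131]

The remaining cell in row 2 is (2,4) = 655 − 552 = 103.
Row 3 needs 655; the known cells sum to 496, so (3,1) = 159.
The remaining cell in column 2 is (4,2) = 655 − 504 = 151.
Main diagonal: 123 + 135 + 127 + 131 + ? = 655, so (4,4) = 139.
From column 4, 655 − (103 + 171 + 139 + 87) gives (1,4) = 155.
The remaining cell in row 1 is (1,5) = 655 − 556 = 99.
Column 5 must total 655; the given cells sum to 492, so (4,5) = 163.
Anti-diagonal must total 655; the given cells sum to 480, so (5,1) = 175.
Row 5: 175 + 119 + 87 + 131 + ? = 655, so (5,3) = 143.
Column 1 needs 655; the known cells sum to 548, so (4,1) = 107.
The remaining cell in column 3 is (4,3) = 655 − 560 = 95.

95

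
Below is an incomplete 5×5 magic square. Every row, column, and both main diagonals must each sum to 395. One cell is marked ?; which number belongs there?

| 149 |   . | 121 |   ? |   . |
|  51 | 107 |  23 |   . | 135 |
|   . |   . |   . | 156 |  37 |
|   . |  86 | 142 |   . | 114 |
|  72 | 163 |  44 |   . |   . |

Row 2 must total 395; the given cells sum to 316, so (2,4) = 79.
The remaining cell in column 3 is (3,3) = 395 − 330 = 65.
From anti-diagonal, 395 − (79 + 65 + 86 + 72) gives (1,5) = 93.
Column 5 must total 395; the given cells sum to 379, so (5,5) = 16.
Using main diagonal: 149 + 107 + 65 + 16 + ? → (4,4) = 395 − 337 = 58.
Using row 4: 86 + 142 + 58 + 114 + ? → (4,1) = 395 − 400 = -5.
Row 5 needs 395; the known cells sum to 295, so (5,4) = 100.
Column 1 must total 395; the given cells sum to 267, so (3,1) = 128.
The remaining cell in column 4 is (1,4) = 395 − 393 = 2.

2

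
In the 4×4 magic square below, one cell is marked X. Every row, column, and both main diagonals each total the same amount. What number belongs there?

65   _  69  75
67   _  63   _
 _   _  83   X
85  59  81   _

61

Column 3 is complete and sums to 296; that is the magic constant.
Row 1: 65 + 69 + 75 + ? = 296, so (1,2) = 87.
Using row 4: 85 + 59 + 81 + ? → (4,4) = 296 − 225 = 71.
Column 1 must total 296; the given cells sum to 217, so (3,1) = 79.
Using main diagonal: 65 + 83 + 71 + ? → (2,2) = 296 − 219 = 77.
From anti-diagonal, 296 − (75 + 63 + 85) gives (3,2) = 73.
Row 2 needs 296; the known cells sum to 207, so (2,4) = 89.
Row 3 needs 296; the known cells sum to 235, so (3,4) = 61.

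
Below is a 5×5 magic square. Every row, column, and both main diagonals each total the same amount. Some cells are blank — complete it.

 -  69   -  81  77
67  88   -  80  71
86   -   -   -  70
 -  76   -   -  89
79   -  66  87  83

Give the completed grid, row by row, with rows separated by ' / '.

73 69 90 81 77 / 67 88 84 80 71 / 86 82 78 74 70 / 85 76 72 68 89 / 79 75 66 87 83

Column 5 is already complete: 77 + 71 + 70 + 89 + 83 = 390, so that is the magic constant.
Row 2: 67 + 88 + 80 + 71 + ? = 390, so (2,3) = 84.
Row 5: 79 + 66 + 87 + 83 + ? = 390, so (5,2) = 75.
The remaining cell in column 2 is (3,2) = 390 − 308 = 82.
Anti-diagonal needs 390; the known cells sum to 312, so (3,3) = 78.
Row 3 needs 390; the known cells sum to 316, so (3,4) = 74.
Column 4: 81 + 80 + 74 + 87 + ? = 390, so (4,4) = 68.
Main diagonal must total 390; the given cells sum to 317, so (1,1) = 73.
Row 1 needs 390; the known cells sum to 300, so (1,3) = 90.
Column 1 must total 390; the given cells sum to 305, so (4,1) = 85.
From column 3, 390 − (90 + 84 + 78 + 66) gives (4,3) = 72.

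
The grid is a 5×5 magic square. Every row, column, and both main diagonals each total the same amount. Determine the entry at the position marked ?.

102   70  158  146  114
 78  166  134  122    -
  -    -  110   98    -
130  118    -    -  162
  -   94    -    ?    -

150

Row 1 is complete and sums to 590; that is the magic constant.
From row 2, 590 − (78 + 166 + 134 + 122) gives (2,5) = 90.
From column 2, 590 − (70 + 166 + 118 + 94) gives (3,2) = 142.
Anti-diagonal: 114 + 122 + 110 + 118 + ? = 590, so (5,1) = 126.
From column 1, 590 − (102 + 78 + 130 + 126) gives (3,1) = 154.
Row 3: 154 + 142 + 110 + 98 + ? = 590, so (3,5) = 86.
Using column 5: 114 + 90 + 86 + 162 + ? → (5,5) = 590 − 452 = 138.
Using main diagonal: 102 + 166 + 110 + 138 + ? → (4,4) = 590 − 516 = 74.
Row 4 must total 590; the given cells sum to 484, so (4,3) = 106.
Column 3 needs 590; the known cells sum to 508, so (5,3) = 82.
Using column 4: 146 + 122 + 98 + 74 + ? → (5,4) = 590 − 440 = 150.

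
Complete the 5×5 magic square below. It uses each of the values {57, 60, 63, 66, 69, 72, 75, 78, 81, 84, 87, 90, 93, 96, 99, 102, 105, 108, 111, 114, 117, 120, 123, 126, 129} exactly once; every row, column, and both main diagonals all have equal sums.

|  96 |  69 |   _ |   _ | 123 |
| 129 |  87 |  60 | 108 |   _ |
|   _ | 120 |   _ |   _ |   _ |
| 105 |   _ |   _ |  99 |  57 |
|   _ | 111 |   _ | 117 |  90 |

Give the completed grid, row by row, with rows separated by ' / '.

96 69 102 75 123 / 129 87 60 108 81 / 72 120 93 66 114 / 105 78 126 99 57 / 63 111 84 117 90

The 25 entries sum to 2325, so each line sums to 2325/5 = 465.
From row 2, 465 − (129 + 87 + 60 + 108) gives (2,5) = 81.
Column 2: 69 + 87 + 120 + 111 + ? = 465, so (4,2) = 78.
Column 5 needs 465; the known cells sum to 351, so (3,5) = 114.
Main diagonal: 96 + 87 + 99 + 90 + ? = 465, so (3,3) = 93.
The remaining cell in anti-diagonal is (5,1) = 465 − 402 = 63.
The remaining cell in row 4 is (4,3) = 465 − 339 = 126.
Using row 5: 63 + 111 + 117 + 90 + ? → (5,3) = 465 − 381 = 84.
Column 1 needs 465; the known cells sum to 393, so (3,1) = 72.
From column 3, 465 − (60 + 93 + 126 + 84) gives (1,3) = 102.
Using row 1: 96 + 69 + 102 + 123 + ? → (1,4) = 465 − 390 = 75.
Using row 3: 72 + 120 + 93 + 114 + ? → (3,4) = 465 − 399 = 66.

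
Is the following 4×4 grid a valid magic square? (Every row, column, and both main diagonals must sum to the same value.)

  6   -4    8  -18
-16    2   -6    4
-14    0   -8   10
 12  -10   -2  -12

No — row 3 sums to -12 but row 2 sums to -16.

Row 1: 6 + (-4) + 8 + (-18) = -8.
Row 2: -16 + 2 + (-6) + 4 = -16.
Row 3: -14 + 0 + (-8) + 10 = -12.
Row 4: 12 + (-10) + (-2) + (-12) = -12.
Column 1: 6 + (-16) + (-14) + 12 = -12.
Column 2: -4 + 2 + 0 + (-10) = -12.
Column 3: 8 + (-6) + (-8) + (-2) = -8.
Column 4: -18 + 4 + 10 + (-12) = -16.
Main diagonal: 6 + 2 + (-8) + (-12) = -12.
Anti-diagonal: -18 + (-6) + 0 + 12 = -12.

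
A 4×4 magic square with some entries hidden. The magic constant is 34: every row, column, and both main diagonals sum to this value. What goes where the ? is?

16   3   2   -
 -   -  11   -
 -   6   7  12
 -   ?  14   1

15

From row 1, 34 − (16 + 3 + 2) gives (1,4) = 13.
From row 3, 34 − (6 + 7 + 12) gives (3,1) = 9.
Column 4 must total 34; the given cells sum to 26, so (2,4) = 8.
From main diagonal, 34 − (16 + 7 + 1) gives (2,2) = 10.
The remaining cell in anti-diagonal is (4,1) = 34 − 30 = 4.
From row 2, 34 − (10 + 11 + 8) gives (2,1) = 5.
From row 4, 34 − (4 + 14 + 1) gives (4,2) = 15.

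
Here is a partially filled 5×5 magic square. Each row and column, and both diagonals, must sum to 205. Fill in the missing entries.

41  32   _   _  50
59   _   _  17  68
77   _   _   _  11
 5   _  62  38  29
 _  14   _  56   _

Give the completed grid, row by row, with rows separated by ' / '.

41 32 8 74 50 / 59 35 26 17 68 / 77 53 44 20 11 / 5 71 62 38 29 / 23 14 65 56 47

Row 4: 5 + 62 + 38 + 29 + ? = 205, so (4,2) = 71.
Column 1 needs 205; the known cells sum to 182, so (5,1) = 23.
Column 5 needs 205; the known cells sum to 158, so (5,5) = 47.
Using anti-diagonal: 50 + 17 + 71 + 23 + ? → (3,3) = 205 − 161 = 44.
Row 5 needs 205; the known cells sum to 140, so (5,3) = 65.
Main diagonal: 41 + 44 + 38 + 47 + ? = 205, so (2,2) = 35.
From row 2, 205 − (59 + 35 + 17 + 68) gives (2,3) = 26.
Column 2 must total 205; the given cells sum to 152, so (3,2) = 53.
Column 3: 26 + 44 + 62 + 65 + ? = 205, so (1,3) = 8.
From row 1, 205 − (41 + 32 + 8 + 50) gives (1,4) = 74.
Using row 3: 77 + 53 + 44 + 11 + ? → (3,4) = 205 − 185 = 20.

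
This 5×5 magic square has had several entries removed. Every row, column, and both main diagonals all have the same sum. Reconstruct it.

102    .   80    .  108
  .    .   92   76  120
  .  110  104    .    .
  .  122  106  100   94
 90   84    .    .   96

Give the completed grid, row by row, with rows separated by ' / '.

Anti-diagonal is already complete: 108 + 76 + 104 + 122 + 90 = 500, so that is the magic constant.
Row 4: 122 + 106 + 100 + 94 + ? = 500, so (4,1) = 78.
Using column 3: 80 + 92 + 104 + 106 + ? → (5,3) = 500 − 382 = 118.
Using column 5: 108 + 120 + 94 + 96 + ? → (3,5) = 500 − 418 = 82.
From main diagonal, 500 − (102 + 104 + 100 + 96) gives (2,2) = 98.
Row 2 needs 500; the known cells sum to 386, so (2,1) = 114.
Row 5 must total 500; the given cells sum to 388, so (5,4) = 112.
Column 1 needs 500; the known cells sum to 384, so (3,1) = 116.
The remaining cell in column 2 is (1,2) = 500 − 414 = 86.
From row 1, 500 − (102 + 86 + 80 + 108) gives (1,4) = 124.
Row 3: 116 + 110 + 104 + 82 + ? = 500, so (3,4) = 88.

102 86 80 124 108 / 114 98 92 76 120 / 116 110 104 88 82 / 78 122 106 100 94 / 90 84 118 112 96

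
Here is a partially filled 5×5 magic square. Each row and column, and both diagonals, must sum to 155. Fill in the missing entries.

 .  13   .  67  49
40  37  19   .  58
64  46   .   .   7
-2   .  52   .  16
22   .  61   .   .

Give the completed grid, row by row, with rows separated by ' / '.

31 13 -5 67 49 / 40 37 19 1 58 / 64 46 28 10 7 / -2 55 52 34 16 / 22 4 61 43 25

Row 2: 40 + 37 + 19 + 58 + ? = 155, so (2,4) = 1.
Using column 1: 40 + 64 + (-2) + 22 + ? → (1,1) = 155 − 124 = 31.
The remaining cell in column 5 is (5,5) = 155 − 130 = 25.
Row 1 needs 155; the known cells sum to 160, so (1,3) = -5.
Column 3 must total 155; the given cells sum to 127, so (3,3) = 28.
Main diagonal needs 155; the known cells sum to 121, so (4,4) = 34.
The remaining cell in anti-diagonal is (4,2) = 155 − 100 = 55.
Row 3 needs 155; the known cells sum to 145, so (3,4) = 10.
Using column 2: 13 + 37 + 46 + 55 + ? → (5,2) = 155 − 151 = 4.
Column 4 needs 155; the known cells sum to 112, so (5,4) = 43.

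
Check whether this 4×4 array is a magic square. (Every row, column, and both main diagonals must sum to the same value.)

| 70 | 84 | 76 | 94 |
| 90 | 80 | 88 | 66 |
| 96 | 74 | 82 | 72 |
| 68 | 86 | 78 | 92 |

Row 1: 70 + 84 + 76 + 94 = 324.
Row 2: 90 + 80 + 88 + 66 = 324.
Row 3: 96 + 74 + 82 + 72 = 324.
Row 4: 68 + 86 + 78 + 92 = 324.
Column 1: 70 + 90 + 96 + 68 = 324.
Column 2: 84 + 80 + 74 + 86 = 324.
Column 3: 76 + 88 + 82 + 78 = 324.
Column 4: 94 + 66 + 72 + 92 = 324.
Main diagonal: 70 + 80 + 82 + 92 = 324.
Anti-diagonal: 94 + 88 + 74 + 68 = 324.
All lines sum to 324.

Yes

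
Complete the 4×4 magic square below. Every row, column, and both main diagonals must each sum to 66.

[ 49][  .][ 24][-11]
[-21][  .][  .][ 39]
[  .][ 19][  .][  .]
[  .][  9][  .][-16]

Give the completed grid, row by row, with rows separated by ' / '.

Row 1 must total 66; the given cells sum to 62, so (1,2) = 4.
Column 2 needs 66; the known cells sum to 32, so (2,2) = 34.
From column 4, 66 − (-11 + 39 + (-16)) gives (3,4) = 54.
Main diagonal needs 66; the known cells sum to 67, so (3,3) = -1.
From row 2, 66 − (-21 + 34 + 39) gives (2,3) = 14.
Using row 3: 19 + (-1) + 54 + ? → (3,1) = 66 − 72 = -6.
Using column 1: 49 + (-21) + (-6) + ? → (4,1) = 66 − 22 = 44.
Column 3 must total 66; the given cells sum to 37, so (4,3) = 29.

49 4 24 -11 / -21 34 14 39 / -6 19 -1 54 / 44 9 29 -16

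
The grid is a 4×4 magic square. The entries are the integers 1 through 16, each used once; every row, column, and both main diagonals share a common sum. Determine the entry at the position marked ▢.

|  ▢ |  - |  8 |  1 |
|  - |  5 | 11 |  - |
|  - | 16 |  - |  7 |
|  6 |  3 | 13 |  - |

The entries are 1 through 16, which sum to 136, so each line sums to 136/4 = 34.
Row 4 must total 34; the given cells sum to 22, so (4,4) = 12.
Using column 2: 5 + 16 + 3 + ? → (1,2) = 34 − 24 = 10.
The remaining cell in column 3 is (3,3) = 34 − 32 = 2.
Column 4 needs 34; the known cells sum to 20, so (2,4) = 14.
Main diagonal needs 34; the known cells sum to 19, so (1,1) = 15.

15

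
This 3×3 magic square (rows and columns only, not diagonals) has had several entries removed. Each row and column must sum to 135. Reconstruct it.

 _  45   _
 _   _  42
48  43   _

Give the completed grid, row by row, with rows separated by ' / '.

The remaining cell in row 3 is (3,3) = 135 − 91 = 44.
The remaining cell in column 2 is (2,2) = 135 − 88 = 47.
Column 3 must total 135; the given cells sum to 86, so (1,3) = 49.
Row 1 needs 135; the known cells sum to 94, so (1,1) = 41.
Row 2 needs 135; the known cells sum to 89, so (2,1) = 46.

41 45 49 / 46 47 42 / 48 43 44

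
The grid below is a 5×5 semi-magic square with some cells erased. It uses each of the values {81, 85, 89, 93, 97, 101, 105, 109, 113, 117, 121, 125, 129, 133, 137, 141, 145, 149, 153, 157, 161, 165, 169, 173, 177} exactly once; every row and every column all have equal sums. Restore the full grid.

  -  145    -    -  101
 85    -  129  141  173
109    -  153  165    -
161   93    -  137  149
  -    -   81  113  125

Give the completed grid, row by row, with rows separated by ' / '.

133 145 177 89 101 / 85 117 129 141 173 / 109 121 153 165 97 / 161 93 105 137 149 / 157 169 81 113 125

The 25 entries sum to 3225, so each line sums to 3225/5 = 645.
Row 2: 85 + 129 + 141 + 173 + ? = 645, so (2,2) = 117.
Row 4 needs 645; the known cells sum to 540, so (4,3) = 105.
Column 3: 129 + 153 + 105 + 81 + ? = 645, so (1,3) = 177.
Column 4: 141 + 165 + 137 + 113 + ? = 645, so (1,4) = 89.
Column 5 needs 645; the known cells sum to 548, so (3,5) = 97.
The remaining cell in row 1 is (1,1) = 645 − 512 = 133.
Using row 3: 109 + 153 + 165 + 97 + ? → (3,2) = 645 − 524 = 121.
Using column 1: 133 + 85 + 109 + 161 + ? → (5,1) = 645 − 488 = 157.
Column 2 needs 645; the known cells sum to 476, so (5,2) = 169.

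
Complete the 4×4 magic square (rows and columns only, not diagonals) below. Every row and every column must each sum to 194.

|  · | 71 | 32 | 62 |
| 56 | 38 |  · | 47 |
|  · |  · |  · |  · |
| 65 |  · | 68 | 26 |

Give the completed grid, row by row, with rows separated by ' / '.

29 71 32 62 / 56 38 53 47 / 44 50 41 59 / 65 35 68 26

Using row 1: 71 + 32 + 62 + ? → (1,1) = 194 − 165 = 29.
Row 2: 56 + 38 + 47 + ? = 194, so (2,3) = 53.
From row 4, 194 − (65 + 68 + 26) gives (4,2) = 35.
Column 1: 29 + 56 + 65 + ? = 194, so (3,1) = 44.
The remaining cell in column 2 is (3,2) = 194 − 144 = 50.
From column 3, 194 − (32 + 53 + 68) gives (3,3) = 41.
Using column 4: 62 + 47 + 26 + ? → (3,4) = 194 − 135 = 59.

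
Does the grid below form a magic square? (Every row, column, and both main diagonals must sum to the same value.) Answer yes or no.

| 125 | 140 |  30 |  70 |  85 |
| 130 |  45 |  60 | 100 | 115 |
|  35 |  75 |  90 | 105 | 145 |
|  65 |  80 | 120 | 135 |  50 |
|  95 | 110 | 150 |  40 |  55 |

Row 1: 125 + 140 + 30 + 70 + 85 = 450.
Row 2: 130 + 45 + 60 + 100 + 115 = 450.
Row 3: 35 + 75 + 90 + 105 + 145 = 450.
Row 4: 65 + 80 + 120 + 135 + 50 = 450.
Row 5: 95 + 110 + 150 + 40 + 55 = 450.
Column 1: 125 + 130 + 35 + 65 + 95 = 450.
Column 2: 140 + 45 + 75 + 80 + 110 = 450.
Column 3: 30 + 60 + 90 + 120 + 150 = 450.
Column 4: 70 + 100 + 105 + 135 + 40 = 450.
Column 5: 85 + 115 + 145 + 50 + 55 = 450.
Main diagonal: 125 + 45 + 90 + 135 + 55 = 450.
Anti-diagonal: 85 + 100 + 90 + 80 + 95 = 450.
All lines sum to 450.

Yes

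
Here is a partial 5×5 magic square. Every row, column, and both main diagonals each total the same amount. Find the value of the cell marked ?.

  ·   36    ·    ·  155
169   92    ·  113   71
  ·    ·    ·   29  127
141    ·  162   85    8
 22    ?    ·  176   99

120

Column 5 is complete and sums to 460; that is the magic constant.
Row 2 needs 460; the known cells sum to 445, so (2,3) = 15.
The remaining cell in row 4 is (4,2) = 460 − 396 = 64.
From column 4, 460 − (113 + 29 + 85 + 176) gives (1,4) = 57.
Anti-diagonal must total 460; the given cells sum to 354, so (3,3) = 106.
From main diagonal, 460 − (92 + 106 + 85 + 99) gives (1,1) = 78.
The remaining cell in row 1 is (1,3) = 460 − 326 = 134.
Using column 1: 78 + 169 + 141 + 22 + ? → (3,1) = 460 − 410 = 50.
The remaining cell in column 3 is (5,3) = 460 − 417 = 43.
The remaining cell in row 3 is (3,2) = 460 − 312 = 148.
Row 5 must total 460; the given cells sum to 340, so (5,2) = 120.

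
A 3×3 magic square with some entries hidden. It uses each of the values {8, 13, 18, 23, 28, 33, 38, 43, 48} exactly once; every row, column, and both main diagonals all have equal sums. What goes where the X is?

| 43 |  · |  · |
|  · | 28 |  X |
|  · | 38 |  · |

48

The 9 entries sum to 252, so each line sums to 252/3 = 84.
Column 2: 28 + 38 + ? = 84, so (1,2) = 18.
The remaining cell in main diagonal is (3,3) = 84 − 71 = 13.
Row 1: 43 + 18 + ? = 84, so (1,3) = 23.
From row 3, 84 − (38 + 13) gives (3,1) = 33.
Column 1 must total 84; the given cells sum to 76, so (2,1) = 8.
Column 3 needs 84; the known cells sum to 36, so (2,3) = 48.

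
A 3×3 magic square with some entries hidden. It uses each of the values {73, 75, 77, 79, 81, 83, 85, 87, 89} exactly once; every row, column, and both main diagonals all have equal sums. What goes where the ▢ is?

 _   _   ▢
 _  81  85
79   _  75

The 9 entries sum to 729, so each line sums to 729/3 = 243.
The remaining cell in row 2 is (2,1) = 243 − 166 = 77.
The remaining cell in row 3 is (3,2) = 243 − 154 = 89.
Column 1: 77 + 79 + ? = 243, so (1,1) = 87.
The remaining cell in column 2 is (1,2) = 243 − 170 = 73.
Column 3: 85 + 75 + ? = 243, so (1,3) = 83.

83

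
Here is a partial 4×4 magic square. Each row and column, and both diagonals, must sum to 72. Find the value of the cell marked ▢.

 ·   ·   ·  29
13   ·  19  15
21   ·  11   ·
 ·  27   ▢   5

33

The remaining cell in row 2 is (2,2) = 72 − 47 = 25.
Column 4: 29 + 15 + 5 + ? = 72, so (3,4) = 23.
Main diagonal: 25 + 11 + 5 + ? = 72, so (1,1) = 31.
Row 3: 21 + 11 + 23 + ? = 72, so (3,2) = 17.
The remaining cell in column 1 is (4,1) = 72 − 65 = 7.
Column 2 must total 72; the given cells sum to 69, so (1,2) = 3.
Row 1 needs 72; the known cells sum to 63, so (1,3) = 9.
Using row 4: 7 + 27 + 5 + ? → (4,3) = 72 − 39 = 33.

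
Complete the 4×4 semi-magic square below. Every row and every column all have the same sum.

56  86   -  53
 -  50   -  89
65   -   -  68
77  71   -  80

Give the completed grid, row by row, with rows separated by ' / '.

Column 4 is already complete: 53 + 89 + 68 + 80 = 290, so that is the magic constant.
Row 1 needs 290; the known cells sum to 195, so (1,3) = 95.
Row 4 must total 290; the given cells sum to 228, so (4,3) = 62.
From column 1, 290 − (56 + 65 + 77) gives (2,1) = 92.
Using column 2: 86 + 50 + 71 + ? → (3,2) = 290 − 207 = 83.
Row 2 needs 290; the known cells sum to 231, so (2,3) = 59.
Using row 3: 65 + 83 + 68 + ? → (3,3) = 290 − 216 = 74.

56 86 95 53 / 92 50 59 89 / 65 83 74 68 / 77 71 62 80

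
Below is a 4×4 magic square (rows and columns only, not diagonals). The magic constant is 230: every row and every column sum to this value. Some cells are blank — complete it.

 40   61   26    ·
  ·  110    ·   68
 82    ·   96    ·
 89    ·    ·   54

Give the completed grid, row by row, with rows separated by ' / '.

40 61 26 103 / 19 110 33 68 / 82 47 96 5 / 89 12 75 54

Row 1: 40 + 61 + 26 + ? = 230, so (1,4) = 103.
From column 1, 230 − (40 + 82 + 89) gives (2,1) = 19.
Column 4 must total 230; the given cells sum to 225, so (3,4) = 5.
Using row 2: 19 + 110 + 68 + ? → (2,3) = 230 − 197 = 33.
Row 3: 82 + 96 + 5 + ? = 230, so (3,2) = 47.
The remaining cell in column 2 is (4,2) = 230 − 218 = 12.
Column 3: 26 + 33 + 96 + ? = 230, so (4,3) = 75.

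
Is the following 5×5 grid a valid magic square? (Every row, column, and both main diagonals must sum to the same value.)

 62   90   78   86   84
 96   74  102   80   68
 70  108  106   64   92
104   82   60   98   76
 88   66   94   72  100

Row 1: 62 + 90 + 78 + 86 + 84 = 400.
Row 2: 96 + 74 + 102 + 80 + 68 = 420.
Row 3: 70 + 108 + 106 + 64 + 92 = 440.
Row 4: 104 + 82 + 60 + 98 + 76 = 420.
Row 5: 88 + 66 + 94 + 72 + 100 = 420.
Column 1: 62 + 96 + 70 + 104 + 88 = 420.
Column 2: 90 + 74 + 108 + 82 + 66 = 420.
Column 3: 78 + 102 + 106 + 60 + 94 = 440.
Column 4: 86 + 80 + 64 + 98 + 72 = 400.
Column 5: 84 + 68 + 92 + 76 + 100 = 420.
Main diagonal: 62 + 74 + 106 + 98 + 100 = 440.
Anti-diagonal: 84 + 80 + 106 + 82 + 88 = 440.

No — row 2 sums to 420 but column 4 sums to 400.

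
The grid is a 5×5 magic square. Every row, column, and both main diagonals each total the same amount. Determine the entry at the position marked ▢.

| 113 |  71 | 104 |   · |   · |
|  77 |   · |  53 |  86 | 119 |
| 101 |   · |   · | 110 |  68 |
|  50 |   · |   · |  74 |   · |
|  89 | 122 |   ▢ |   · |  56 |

65

Column 1 is complete and sums to 430; that is the magic constant.
Using row 2: 77 + 53 + 86 + 119 + ? → (2,2) = 430 − 335 = 95.
Using main diagonal: 113 + 95 + 74 + 56 + ? → (3,3) = 430 − 338 = 92.
Using row 3: 101 + 92 + 110 + 68 + ? → (3,2) = 430 − 371 = 59.
Column 2 needs 430; the known cells sum to 347, so (4,2) = 83.
Using anti-diagonal: 86 + 92 + 83 + 89 + ? → (1,5) = 430 − 350 = 80.
Row 1: 113 + 71 + 104 + 80 + ? = 430, so (1,4) = 62.
Column 4: 62 + 86 + 110 + 74 + ? = 430, so (5,4) = 98.
Column 5 must total 430; the given cells sum to 323, so (4,5) = 107.
Row 4: 50 + 83 + 74 + 107 + ? = 430, so (4,3) = 116.
From row 5, 430 − (89 + 122 + 98 + 56) gives (5,3) = 65.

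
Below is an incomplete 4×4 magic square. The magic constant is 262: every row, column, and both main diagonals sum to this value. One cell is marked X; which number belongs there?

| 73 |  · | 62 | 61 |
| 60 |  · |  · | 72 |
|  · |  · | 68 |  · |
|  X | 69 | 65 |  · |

70

The remaining cell in row 1 is (1,2) = 262 − 196 = 66.
Column 3: 62 + 68 + 65 + ? = 262, so (2,3) = 67.
From row 2, 262 − (60 + 67 + 72) gives (2,2) = 63.
Column 2: 66 + 63 + 69 + ? = 262, so (3,2) = 64.
Main diagonal: 73 + 63 + 68 + ? = 262, so (4,4) = 58.
Anti-diagonal: 61 + 67 + 64 + ? = 262, so (4,1) = 70.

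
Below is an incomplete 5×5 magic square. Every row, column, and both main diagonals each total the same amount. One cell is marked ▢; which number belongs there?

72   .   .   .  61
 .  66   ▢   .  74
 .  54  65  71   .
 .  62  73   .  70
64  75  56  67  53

52

Row 5 is complete and sums to 315; that is the magic constant.
Column 2 must total 315; the given cells sum to 257, so (1,2) = 58.
Column 5: 61 + 74 + 70 + 53 + ? = 315, so (3,5) = 57.
The remaining cell in main diagonal is (4,4) = 315 − 256 = 59.
Anti-diagonal needs 315; the known cells sum to 252, so (2,4) = 63.
Using row 3: 54 + 65 + 71 + 57 + ? → (3,1) = 315 − 247 = 68.
Using row 4: 62 + 73 + 59 + 70 + ? → (4,1) = 315 − 264 = 51.
From column 1, 315 − (72 + 68 + 51 + 64) gives (2,1) = 60.
Column 4 needs 315; the known cells sum to 260, so (1,4) = 55.
From row 1, 315 − (72 + 58 + 55 + 61) gives (1,3) = 69.
From row 2, 315 − (60 + 66 + 63 + 74) gives (2,3) = 52.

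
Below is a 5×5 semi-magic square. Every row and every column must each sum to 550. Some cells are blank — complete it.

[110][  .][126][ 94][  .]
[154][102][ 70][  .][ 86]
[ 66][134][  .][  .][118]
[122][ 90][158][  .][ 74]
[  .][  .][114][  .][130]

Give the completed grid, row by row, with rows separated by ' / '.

Using row 2: 154 + 102 + 70 + 86 + ? → (2,4) = 550 − 412 = 138.
From row 4, 550 − (122 + 90 + 158 + 74) gives (4,4) = 106.
The remaining cell in column 1 is (5,1) = 550 − 452 = 98.
Column 3: 126 + 70 + 158 + 114 + ? = 550, so (3,3) = 82.
Using column 5: 86 + 118 + 74 + 130 + ? → (1,5) = 550 − 408 = 142.
Row 1 needs 550; the known cells sum to 472, so (1,2) = 78.
Row 3 needs 550; the known cells sum to 400, so (3,4) = 150.
Column 2 must total 550; the given cells sum to 404, so (5,2) = 146.
From column 4, 550 − (94 + 138 + 150 + 106) gives (5,4) = 62.

110 78 126 94 142 / 154 102 70 138 86 / 66 134 82 150 118 / 122 90 158 106 74 / 98 146 114 62 130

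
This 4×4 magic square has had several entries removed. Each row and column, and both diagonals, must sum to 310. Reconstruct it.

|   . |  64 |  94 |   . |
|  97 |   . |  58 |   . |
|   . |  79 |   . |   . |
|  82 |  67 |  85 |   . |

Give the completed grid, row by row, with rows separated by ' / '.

61 64 94 91 / 97 100 58 55 / 70 79 73 88 / 82 67 85 76

Row 4 must total 310; the given cells sum to 234, so (4,4) = 76.
Column 2 must total 310; the given cells sum to 210, so (2,2) = 100.
Using column 3: 94 + 58 + 85 + ? → (3,3) = 310 − 237 = 73.
The remaining cell in main diagonal is (1,1) = 310 − 249 = 61.
Anti-diagonal must total 310; the given cells sum to 219, so (1,4) = 91.
From row 2, 310 − (97 + 100 + 58) gives (2,4) = 55.
Using column 1: 61 + 97 + 82 + ? → (3,1) = 310 − 240 = 70.
The remaining cell in column 4 is (3,4) = 310 − 222 = 88.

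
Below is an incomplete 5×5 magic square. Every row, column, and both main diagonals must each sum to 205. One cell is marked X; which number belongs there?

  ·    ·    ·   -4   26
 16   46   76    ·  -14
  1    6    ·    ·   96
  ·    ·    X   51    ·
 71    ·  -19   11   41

Row 2: 16 + 46 + 76 + (-14) + ? = 205, so (2,4) = 81.
The remaining cell in row 5 is (5,2) = 205 − 104 = 101.
Column 4 must total 205; the given cells sum to 139, so (3,4) = 66.
Column 5 must total 205; the given cells sum to 149, so (4,5) = 56.
Row 3 needs 205; the known cells sum to 169, so (3,3) = 36.
Main diagonal must total 205; the given cells sum to 174, so (1,1) = 31.
Anti-diagonal: 26 + 81 + 36 + 71 + ? = 205, so (4,2) = -9.
Column 1 needs 205; the known cells sum to 119, so (4,1) = 86.
Column 2 needs 205; the known cells sum to 144, so (1,2) = 61.
Row 1 needs 205; the known cells sum to 114, so (1,3) = 91.
Row 4 must total 205; the given cells sum to 184, so (4,3) = 21.

21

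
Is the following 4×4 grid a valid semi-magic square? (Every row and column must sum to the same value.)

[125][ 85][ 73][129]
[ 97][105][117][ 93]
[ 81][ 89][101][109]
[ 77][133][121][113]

Row 1: 125 + 85 + 73 + 129 = 412.
Row 2: 97 + 105 + 117 + 93 = 412.
Row 3: 81 + 89 + 101 + 109 = 380.
Row 4: 77 + 133 + 121 + 113 = 444.
Column 1: 125 + 97 + 81 + 77 = 380.
Column 2: 85 + 105 + 89 + 133 = 412.
Column 3: 73 + 117 + 101 + 121 = 412.
Column 4: 129 + 93 + 109 + 113 = 444.

No — row 1 sums to 412 but row 3 sums to 380.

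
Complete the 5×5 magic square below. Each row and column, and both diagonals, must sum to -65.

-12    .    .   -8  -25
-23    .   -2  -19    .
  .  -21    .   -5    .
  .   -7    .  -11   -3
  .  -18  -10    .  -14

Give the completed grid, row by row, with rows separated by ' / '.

Using column 4: -8 + (-19) + (-5) + (-11) + ? → (5,4) = -65 − (-43) = -22.
Row 5 must total -65; the given cells sum to -64, so (5,1) = -1.
Using anti-diagonal: -25 + (-19) + (-7) + (-1) + ? → (3,3) = -65 − (-52) = -13.
Main diagonal needs -65; the known cells sum to -50, so (2,2) = -15.
The remaining cell in row 2 is (2,5) = -65 − (-59) = -6.
Column 2: -15 + (-21) + (-7) + (-18) + ? = -65, so (1,2) = -4.
Column 5 needs -65; the known cells sum to -48, so (3,5) = -17.
Using row 1: -12 + (-4) + (-8) + (-25) + ? → (1,3) = -65 − (-49) = -16.
Using row 3: -21 + (-13) + (-5) + (-17) + ? → (3,1) = -65 − (-56) = -9.
Column 1 needs -65; the known cells sum to -45, so (4,1) = -20.
From column 3, -65 − (-16 + (-2) + (-13) + (-10)) gives (4,3) = -24.

-12 -4 -16 -8 -25 / -23 -15 -2 -19 -6 / -9 -21 -13 -5 -17 / -20 -7 -24 -11 -3 / -1 -18 -10 -22 -14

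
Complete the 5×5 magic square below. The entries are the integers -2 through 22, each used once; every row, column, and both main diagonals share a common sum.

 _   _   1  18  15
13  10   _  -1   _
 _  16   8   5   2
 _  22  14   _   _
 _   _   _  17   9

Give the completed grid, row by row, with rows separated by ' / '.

12 4 1 18 15 / 13 10 7 -1 21 / 19 16 8 5 2 / 0 22 14 11 3 / 6 -2 20 17 9

The entries are -2 through 22, which sum to 250, so each line sums to 250/5 = 50.
Using row 3: 16 + 8 + 5 + 2 + ? → (3,1) = 50 − 31 = 19.
Column 4 needs 50; the known cells sum to 39, so (4,4) = 11.
Using main diagonal: 10 + 8 + 11 + 9 + ? → (1,1) = 50 − 38 = 12.
Anti-diagonal needs 50; the known cells sum to 44, so (5,1) = 6.
Row 1 must total 50; the given cells sum to 46, so (1,2) = 4.
From column 1, 50 − (12 + 13 + 19 + 6) gives (4,1) = 0.
Column 2 must total 50; the given cells sum to 52, so (5,2) = -2.
The remaining cell in row 4 is (4,5) = 50 − 47 = 3.
From row 5, 50 − (6 + (-2) + 17 + 9) gives (5,3) = 20.
Using column 3: 1 + 8 + 14 + 20 + ? → (2,3) = 50 − 43 = 7.
Column 5: 15 + 2 + 3 + 9 + ? = 50, so (2,5) = 21.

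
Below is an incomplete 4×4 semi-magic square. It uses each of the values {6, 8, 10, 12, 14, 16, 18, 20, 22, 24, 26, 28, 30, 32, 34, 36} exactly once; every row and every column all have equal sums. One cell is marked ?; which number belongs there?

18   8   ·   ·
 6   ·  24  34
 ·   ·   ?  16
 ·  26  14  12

10

The 16 entries sum to 336, so each line sums to 336/4 = 84.
Row 2 needs 84; the known cells sum to 64, so (2,2) = 20.
Using row 4: 26 + 14 + 12 + ? → (4,1) = 84 − 52 = 32.
Using column 1: 18 + 6 + 32 + ? → (3,1) = 84 − 56 = 28.
Column 2: 8 + 20 + 26 + ? = 84, so (3,2) = 30.
The remaining cell in column 4 is (1,4) = 84 − 62 = 22.
The remaining cell in row 1 is (1,3) = 84 − 48 = 36.
Row 3 needs 84; the known cells sum to 74, so (3,3) = 10.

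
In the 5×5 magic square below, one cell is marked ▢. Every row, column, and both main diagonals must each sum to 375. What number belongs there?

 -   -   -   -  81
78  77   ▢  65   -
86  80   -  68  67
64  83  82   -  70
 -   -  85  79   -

Using row 3: 86 + 80 + 68 + 67 + ? → (3,3) = 375 − 301 = 74.
The remaining cell in row 4 is (4,4) = 375 − 299 = 76.
Column 4 must total 375; the given cells sum to 288, so (1,4) = 87.
Anti-diagonal needs 375; the known cells sum to 303, so (5,1) = 72.
Column 1: 78 + 86 + 64 + 72 + ? = 375, so (1,1) = 75.
Main diagonal: 75 + 77 + 74 + 76 + ? = 375, so (5,5) = 73.
The remaining cell in row 5 is (5,2) = 375 − 309 = 66.
Column 2 needs 375; the known cells sum to 306, so (1,2) = 69.
From column 5, 375 − (81 + 67 + 70 + 73) gives (2,5) = 84.
Row 1 must total 375; the given cells sum to 312, so (1,3) = 63.
From row 2, 375 − (78 + 77 + 65 + 84) gives (2,3) = 71.

71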